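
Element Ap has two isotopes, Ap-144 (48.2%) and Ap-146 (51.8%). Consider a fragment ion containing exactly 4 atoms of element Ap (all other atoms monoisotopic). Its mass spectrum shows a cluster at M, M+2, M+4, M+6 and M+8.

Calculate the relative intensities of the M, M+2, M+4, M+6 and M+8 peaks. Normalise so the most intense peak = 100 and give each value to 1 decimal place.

Expanding (0.482 + 0.518)^4:
P(M) = 0.482^4 = 0.053974
P(M+2) = 4 × 0.482^3 × 0.518^1 = 0.232023
P(M+4) = 6 × 0.482^2 × 0.518^2 = 0.374029
P(M+6) = 4 × 0.482^1 × 0.518^3 = 0.267976
P(M+8) = 0.518^4 = 0.071998
The M+4 peak is largest (0.374029); scaling to 100 gives 14.4 : 62.0 : 100.0 : 71.6 : 19.2.

14.4 : 62.0 : 100.0 : 71.6 : 19.2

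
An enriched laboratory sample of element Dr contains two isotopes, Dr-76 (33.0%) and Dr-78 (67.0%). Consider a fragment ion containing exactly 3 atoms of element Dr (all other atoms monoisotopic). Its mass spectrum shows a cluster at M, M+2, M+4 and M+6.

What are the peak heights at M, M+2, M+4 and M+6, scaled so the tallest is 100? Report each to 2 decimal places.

8.09 : 49.25 : 100.00 : 67.68

Each Dr atom is independently Dr-76 (p = 0.330) or Dr-78 (q = 0.670); the cluster is the binomial expansion (p + q)^3.
P(M) = 0.330^3 = 0.035937
P(M+2) = 3 × 0.330^2 × 0.670^1 = 0.218889
P(M+4) = 3 × 0.330^1 × 0.670^2 = 0.444411
P(M+6) = 0.670^3 = 0.300763
The M+4 peak is largest (0.444411); scaling to 100 gives 8.09 : 49.25 : 100.00 : 67.68.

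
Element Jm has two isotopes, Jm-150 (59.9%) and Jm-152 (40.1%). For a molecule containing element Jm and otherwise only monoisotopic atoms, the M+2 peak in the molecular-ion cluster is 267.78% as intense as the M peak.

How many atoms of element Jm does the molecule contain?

The M+2/M ratio from n Jm atoms is n · q/p = n · 0.401/0.599.
n = 2.6778 × 0.599/0.401 = 4.00 ≈ 4

4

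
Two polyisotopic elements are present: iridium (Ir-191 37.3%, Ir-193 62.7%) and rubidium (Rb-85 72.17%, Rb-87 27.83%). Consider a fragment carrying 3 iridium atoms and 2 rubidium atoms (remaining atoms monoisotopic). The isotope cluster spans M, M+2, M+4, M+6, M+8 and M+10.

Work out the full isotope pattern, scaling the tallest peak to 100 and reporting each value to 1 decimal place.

8.0 : 46.5 : 100.0 : 96.2 : 39.3 : 5.6

Iridium pattern (n=3): 0.05189512 : 0.26170165 : 0.43991135 : 0.24649188
Rubidium pattern (n=2): 0.52085089 : 0.40169822 : 0.07745089
Convolve the two distributions (both contribute in 2-u steps):
  M: 0.05189512×0.52085089 = 0.027030
  M+2: 0.05189512×0.40169822 + 0.26170165×0.52085089 = 0.157154
  M+4: 0.05189512×0.07745089 + 0.26170165×0.40169822 + 0.43991135×0.52085089 = 0.338273
  M+6: 0.26170165×0.07745089 + 0.43991135×0.40169822 + 0.24649188×0.52085089 = 0.325366
  M+8: 0.43991135×0.07745089 + 0.24649188×0.40169822 = 0.133087
  M+10: 0.24649188×0.07745089 = 0.019091
Scale to base peak (0.338273) = 100: 8.0 : 46.5 : 100.0 : 96.2 : 39.3 : 5.6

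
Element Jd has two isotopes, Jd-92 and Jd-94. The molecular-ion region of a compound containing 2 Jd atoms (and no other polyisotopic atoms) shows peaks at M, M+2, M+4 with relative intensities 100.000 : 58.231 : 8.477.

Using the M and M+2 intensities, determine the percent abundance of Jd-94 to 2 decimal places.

Write p for the Jd-92 fraction. I(M+2)/I(M) = [C(2,1)·p^1·(1−p)] / p^2 = 2·(1−p)/p = 58.231/100.000 = 0.5823
(1−p)/p = 0.5823/2 = 0.2912  ⇒  p = 1/(1 + 0.2912) = 0.7745
Jd-92: 77.45%, Jd-94: 22.55%.

22.55%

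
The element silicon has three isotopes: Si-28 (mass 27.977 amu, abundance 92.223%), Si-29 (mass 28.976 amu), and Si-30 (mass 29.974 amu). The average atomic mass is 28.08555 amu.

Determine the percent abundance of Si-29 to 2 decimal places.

4.69%

Let x and y be the fractions of Si-29 and Si-30. Then x + y = 1 − 0.92223 = 0.07777 and 28.976x + 29.974y = 28.08555 − 0.92223×27.977 = 2.28432129.
Substituting: 28.976x + 29.974(0.07777 − x) = 2.28432129
(28.976 − 29.974)x = -0.04675669  ⇒  x = 0.04685, y = 0.03092
Si-29: 4.69%, Si-30: 3.09%.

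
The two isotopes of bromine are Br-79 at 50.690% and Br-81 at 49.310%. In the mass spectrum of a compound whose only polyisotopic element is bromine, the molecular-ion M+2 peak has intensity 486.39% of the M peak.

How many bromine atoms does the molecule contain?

5

For n independent Br atoms, I(M+2)/I(M) = n · (abundance Br-81) / (abundance Br-79) = n · 0.49310/0.50690.
n = 4.8639 × 0.50690/0.49310 = 5.00 ≈ 5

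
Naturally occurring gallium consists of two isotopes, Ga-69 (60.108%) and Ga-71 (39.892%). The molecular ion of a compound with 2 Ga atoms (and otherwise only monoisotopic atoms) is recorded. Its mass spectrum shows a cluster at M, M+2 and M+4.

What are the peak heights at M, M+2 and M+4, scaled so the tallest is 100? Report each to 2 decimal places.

75.34 : 100.00 : 33.18

Expanding (0.60108 + 0.39892)^2:
P(M) = 0.60108^2 = 0.361297
P(M+2) = 2 × 0.60108^1 × 0.39892^1 = 0.479566
P(M+4) = 0.39892^2 = 0.159137
The M+2 peak is largest (0.479566); scaling to 100 gives 75.34 : 100.00 : 33.18.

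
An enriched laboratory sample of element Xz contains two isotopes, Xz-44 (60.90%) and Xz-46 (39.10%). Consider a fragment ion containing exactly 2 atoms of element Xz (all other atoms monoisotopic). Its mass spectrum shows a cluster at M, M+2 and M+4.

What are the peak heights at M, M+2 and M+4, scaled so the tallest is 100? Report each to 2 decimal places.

Expanding (0.6090 + 0.3910)^2:
P(M) = 0.6090^2 = 0.370881
P(M+2) = 2 × 0.6090^1 × 0.3910^1 = 0.476238
P(M+4) = 0.3910^2 = 0.152881
The M+2 peak is largest (0.476238); scaling to 100 gives 77.88 : 100.00 : 32.10.

77.88 : 100.00 : 32.10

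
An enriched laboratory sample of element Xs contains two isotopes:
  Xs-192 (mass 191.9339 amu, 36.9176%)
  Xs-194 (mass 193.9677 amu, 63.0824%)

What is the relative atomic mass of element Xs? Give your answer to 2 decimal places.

193.22 amu

Ar = Σ fᵢ·mᵢ = 0.369176 × 191.9339 + 0.630824 × 193.9677
= 70.85739 + 122.35948 = 193.21687 amu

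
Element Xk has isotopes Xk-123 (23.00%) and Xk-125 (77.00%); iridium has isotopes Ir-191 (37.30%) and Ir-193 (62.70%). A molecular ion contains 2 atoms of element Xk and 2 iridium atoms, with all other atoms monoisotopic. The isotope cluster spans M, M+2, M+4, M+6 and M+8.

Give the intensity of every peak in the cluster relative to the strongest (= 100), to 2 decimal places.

Element Xk pattern (n=2): 0.0529 : 0.3542 : 0.5929
Iridium pattern (n=2): 0.139129 : 0.467742 : 0.393129
Convolve the two distributions (both contribute in 2-u steps):
  M: 0.0529×0.139129 = 0.007360
  M+2: 0.0529×0.467742 + 0.3542×0.139129 = 0.074023
  M+4: 0.0529×0.393129 + 0.3542×0.467742 + 0.5929×0.139129 = 0.268960
  M+6: 0.3542×0.393129 + 0.5929×0.467742 = 0.416571
  M+8: 0.5929×0.393129 = 0.233086
Scale to base peak (0.416571) = 100: 1.77 : 17.77 : 64.57 : 100.00 : 55.95

1.77 : 17.77 : 64.57 : 100.00 : 55.95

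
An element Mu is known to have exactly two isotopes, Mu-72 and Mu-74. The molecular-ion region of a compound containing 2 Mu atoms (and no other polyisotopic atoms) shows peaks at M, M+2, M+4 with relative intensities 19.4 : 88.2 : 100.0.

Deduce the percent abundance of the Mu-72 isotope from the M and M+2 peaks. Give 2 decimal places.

If p is the fraction of Mu that is Mu-72, then I(M+2)/I(M) = [C(2,1)·p^1·(1−p)] / p^2 = 2·(1−p)/p = 88.2/19.4 = 4.5464
(1−p)/p = 4.5464/2 = 2.2732  ⇒  p = 1/(1 + 2.2732) = 0.3055
Mu-72: 30.55%, Mu-74: 69.45%.

30.55%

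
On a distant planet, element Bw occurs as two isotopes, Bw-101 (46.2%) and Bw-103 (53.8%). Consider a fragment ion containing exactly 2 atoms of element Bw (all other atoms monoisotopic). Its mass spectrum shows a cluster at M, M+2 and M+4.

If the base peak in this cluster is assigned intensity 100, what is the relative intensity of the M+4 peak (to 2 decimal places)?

Binomial terms of (0.462 + 0.538)^2: M 0.2134, M+2 0.4971, M+4 0.2894 → M+2 is the base peak.
P(M+2) = C(2,1) × 0.462^1 × 0.538^1 = 2 × 0.4620 × 0.5380 = 0.497112 (base)
P(M+4) = C(2,2) × 0.462^0 × 0.538^2 = 1 × 1.0000 × 0.289444 = 0.289444
Relative intensity = 0.289444 / 0.497112 × 100 = 58.23

58.23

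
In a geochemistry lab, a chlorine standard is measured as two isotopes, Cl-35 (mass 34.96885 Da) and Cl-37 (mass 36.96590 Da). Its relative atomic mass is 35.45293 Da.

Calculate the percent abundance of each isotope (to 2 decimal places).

Cl-35: 75.76%, Cl-37: 24.24%

With x = fraction of Cl-35 (so Cl-37 is 1 − x):
34.96885·x + 36.96590·(1 − x) = 35.45293
(34.96885 − 36.96590)·x = 35.45293 − 36.96590
x = -1.51297 / -1.99705 = 0.75760 → 75.76% Cl-35, 24.24% Cl-37.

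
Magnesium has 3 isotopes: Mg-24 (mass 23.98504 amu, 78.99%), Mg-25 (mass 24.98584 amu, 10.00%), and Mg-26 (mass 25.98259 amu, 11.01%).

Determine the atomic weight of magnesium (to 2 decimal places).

Average mass = Σ (abundance × isotope mass) = 0.7899 × 23.98504 + 0.1000 × 24.98584 + 0.1101 × 25.98259
= 18.945783 + 2.498584 + 2.860683 = 24.305050 amu

24.31 amu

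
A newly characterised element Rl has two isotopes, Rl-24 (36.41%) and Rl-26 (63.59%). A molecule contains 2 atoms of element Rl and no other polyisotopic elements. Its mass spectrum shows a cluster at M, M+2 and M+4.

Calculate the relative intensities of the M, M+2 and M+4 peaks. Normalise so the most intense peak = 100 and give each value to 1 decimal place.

28.6 : 100.0 : 87.3

Expanding (0.3641 + 0.6359)^2:
P(M) = 0.3641^2 = 0.132569
P(M+2) = 2 × 0.3641^1 × 0.6359^1 = 0.463062
P(M+4) = 0.6359^2 = 0.404369
The M+2 peak is largest (0.463062); scaling to 100 gives 28.6 : 100.0 : 87.3.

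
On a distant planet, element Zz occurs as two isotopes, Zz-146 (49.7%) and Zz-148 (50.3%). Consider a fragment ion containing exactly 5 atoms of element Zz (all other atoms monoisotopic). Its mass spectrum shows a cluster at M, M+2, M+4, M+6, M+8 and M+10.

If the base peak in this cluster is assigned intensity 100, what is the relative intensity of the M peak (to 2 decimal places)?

(0.497 + 0.503)^5 gives M 0.0303, M+2 0.1534, M+4 0.3106, M+6 0.3144, M+8 0.1591, M+10 0.0322; the largest is M+6.
P(M+6) = C(5,3) × 0.497^2 × 0.503^3 = 10 × 0.247009 × 0.12726353 = 0.314352 (base)
P(M) = C(5,0) × 0.497^5 × 0.503^0 = 1 × 0.03032368 × 1.0000 = 0.030324
Relative intensity = 0.030324 / 0.314352 × 100 = 9.65

9.65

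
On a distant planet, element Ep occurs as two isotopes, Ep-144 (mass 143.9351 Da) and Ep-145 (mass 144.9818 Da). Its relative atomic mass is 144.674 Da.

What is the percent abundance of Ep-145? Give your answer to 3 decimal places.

With x = fraction of Ep-144 (so Ep-145 is 1 − x):
143.9351·x + 144.9818·(1 − x) = 144.674
(143.9351 − 144.9818)·x = 144.674 − 144.9818
x = -0.3078 / -1.0467 = 0.29407 → 29.407% Ep-144, 70.593% Ep-145.

70.593%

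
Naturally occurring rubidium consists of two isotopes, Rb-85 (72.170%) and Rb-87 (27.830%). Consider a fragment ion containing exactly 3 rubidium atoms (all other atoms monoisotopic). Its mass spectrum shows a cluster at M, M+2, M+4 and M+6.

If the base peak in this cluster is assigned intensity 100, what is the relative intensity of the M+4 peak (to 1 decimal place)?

Binomial terms of (0.72170 + 0.27830)^3: M 0.3759, M+2 0.4349, M+4 0.1677, M+6 0.0216 → M+2 is the base peak.
P(M+2) = C(3,1) × 0.72170^2 × 0.27830^1 = 3 × 0.52085089 × 0.2783 = 0.434858 (base)
P(M+4) = C(3,2) × 0.72170^1 × 0.27830^2 = 3 × 0.7217 × 0.07745089 = 0.167689
Relative intensity = 0.167689 / 0.434858 × 100 = 38.6

38.6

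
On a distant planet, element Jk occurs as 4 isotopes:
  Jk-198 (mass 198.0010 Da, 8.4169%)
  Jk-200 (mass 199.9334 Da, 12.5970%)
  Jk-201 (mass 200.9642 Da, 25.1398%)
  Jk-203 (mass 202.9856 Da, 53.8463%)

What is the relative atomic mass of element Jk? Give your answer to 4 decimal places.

Average mass = Σ (abundance × isotope mass) = 0.084169 × 198.0010 + 0.125970 × 199.9334 + 0.251398 × 200.9642 + 0.538463 × 202.9856
= 16.66555 + 25.18561 + 50.52200 + 109.30024 = 201.67340 Da

201.6734 Da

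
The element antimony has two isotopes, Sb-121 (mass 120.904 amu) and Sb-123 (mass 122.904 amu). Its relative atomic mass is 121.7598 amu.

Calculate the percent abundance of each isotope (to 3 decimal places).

Let x be the fractional abundance of Sb-121; then Sb-123 has abundance 1 − x.
120.904·x + 122.904·(1 − x) = 121.7598
(120.904 − 122.904)·x = 121.7598 − 122.904
x = -1.1442 / -2.000 = 0.57210 → 57.210% Sb-121, 42.790% Sb-123.

Sb-121: 57.210%, Sb-123: 42.790%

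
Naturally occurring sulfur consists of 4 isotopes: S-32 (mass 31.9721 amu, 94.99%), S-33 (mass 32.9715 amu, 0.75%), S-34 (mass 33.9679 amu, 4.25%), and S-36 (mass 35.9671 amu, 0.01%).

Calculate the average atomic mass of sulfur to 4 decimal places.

Weight each isotope mass by its fractional abundance: 0.9499 × 31.9721 + 0.0075 × 32.9715 + 0.0425 × 33.9679 + 0.0001 × 35.9671
= 30.37030 + 0.24729 + 1.44364 + 0.00360 = 32.06483 amu

32.0648 amu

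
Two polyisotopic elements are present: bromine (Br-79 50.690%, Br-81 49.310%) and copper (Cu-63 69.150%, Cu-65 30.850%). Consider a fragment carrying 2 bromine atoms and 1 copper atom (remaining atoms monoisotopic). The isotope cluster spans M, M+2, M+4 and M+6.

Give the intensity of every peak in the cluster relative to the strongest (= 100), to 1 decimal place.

Bromine pattern (n=2): 0.25694761 : 0.49990478 : 0.24314761
Copper pattern (n=1): 0.6915 : 0.3085
Convolve the two distributions (both contribute in 2-u steps):
  M: 0.25694761×0.6915 = 0.177679
  M+2: 0.25694761×0.3085 + 0.49990478×0.6915 = 0.424952
  M+4: 0.49990478×0.3085 + 0.24314761×0.6915 = 0.322357
  M+6: 0.24314761×0.3085 = 0.075011
Scale to base peak (0.424952) = 100: 41.8 : 100.0 : 75.9 : 17.7

41.8 : 100.0 : 75.9 : 17.7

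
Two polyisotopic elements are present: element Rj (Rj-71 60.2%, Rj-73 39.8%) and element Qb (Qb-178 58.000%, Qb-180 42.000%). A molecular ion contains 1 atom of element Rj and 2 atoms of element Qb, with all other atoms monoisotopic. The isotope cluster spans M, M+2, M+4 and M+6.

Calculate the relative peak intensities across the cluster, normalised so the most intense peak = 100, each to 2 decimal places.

47.41 : 100.00 : 70.25 : 16.43

Element Rj pattern (n=1): 0.6020 : 0.3980
Element Qb pattern (n=2): 0.3364 : 0.4872 : 0.1764
Convolve the two distributions (both contribute in 2-u steps):
  M: 0.6020×0.3364 = 0.202513
  M+2: 0.6020×0.4872 + 0.3980×0.3364 = 0.427182
  M+4: 0.6020×0.1764 + 0.3980×0.4872 = 0.300098
  M+6: 0.3980×0.1764 = 0.070207
Scale to base peak (0.427182) = 100: 47.41 : 100.00 : 70.25 : 16.43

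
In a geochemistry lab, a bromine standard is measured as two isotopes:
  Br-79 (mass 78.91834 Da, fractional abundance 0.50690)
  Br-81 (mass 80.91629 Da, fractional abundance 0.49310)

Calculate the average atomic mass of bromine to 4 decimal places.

79.9035 Da

Weight each isotope mass by its fractional abundance: 0.50690 × 78.91834 + 0.49310 × 80.91629
= 40.003707 + 39.899823 = 79.903530 Da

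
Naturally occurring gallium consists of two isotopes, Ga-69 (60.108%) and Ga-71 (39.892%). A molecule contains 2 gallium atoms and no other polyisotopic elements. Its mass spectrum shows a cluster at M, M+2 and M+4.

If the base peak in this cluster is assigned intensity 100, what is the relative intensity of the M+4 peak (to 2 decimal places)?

Term probabilities: M 0.3613, M+2 0.4796, M+4 0.1591. Base peak = M+2.
P(M+2) = C(2,1) × 0.60108^1 × 0.39892^1 = 2 × 0.60108 × 0.39892 = 0.479566 (base)
P(M+4) = C(2,2) × 0.60108^0 × 0.39892^2 = 1 × 1.0000 × 0.15913717 = 0.159137
Relative intensity = 0.159137 / 0.479566 × 100 = 33.18

33.18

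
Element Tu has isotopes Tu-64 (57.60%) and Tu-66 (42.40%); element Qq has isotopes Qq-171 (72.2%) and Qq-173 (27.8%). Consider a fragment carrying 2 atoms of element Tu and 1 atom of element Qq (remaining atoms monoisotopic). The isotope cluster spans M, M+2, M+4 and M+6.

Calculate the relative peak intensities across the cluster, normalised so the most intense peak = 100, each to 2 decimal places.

53.84 : 100.00 : 59.70 : 11.23

Element Tu pattern (n=2): 0.331776 : 0.488448 : 0.179776
Element Qq pattern (n=1): 0.7220 : 0.2780
Convolve the two distributions (both contribute in 2-u steps):
  M: 0.331776×0.7220 = 0.239542
  M+2: 0.331776×0.2780 + 0.488448×0.7220 = 0.444893
  M+4: 0.488448×0.2780 + 0.179776×0.7220 = 0.265587
  M+6: 0.179776×0.2780 = 0.049978
Scale to base peak (0.444893) = 100: 53.84 : 100.00 : 59.70 : 11.23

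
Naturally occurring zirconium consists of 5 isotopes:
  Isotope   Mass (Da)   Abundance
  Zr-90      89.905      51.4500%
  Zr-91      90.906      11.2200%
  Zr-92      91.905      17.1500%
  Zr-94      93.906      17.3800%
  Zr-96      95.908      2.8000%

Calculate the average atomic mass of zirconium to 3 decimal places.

Average mass = Σ (abundance × isotope mass) = 0.514500 × 89.905 + 0.112200 × 90.906 + 0.171500 × 91.905 + 0.173800 × 93.906 + 0.028000 × 95.908
= 46.2561 + 10.1997 + 15.7617 + 16.3209 + 2.6854 = 91.2238 Da

91.224 Da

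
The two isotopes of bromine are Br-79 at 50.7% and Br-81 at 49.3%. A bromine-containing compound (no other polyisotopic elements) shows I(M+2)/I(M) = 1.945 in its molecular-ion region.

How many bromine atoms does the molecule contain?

2

With n Br atoms, P(M+2)/P(M) = C(n,1)·p^(n−1)q / p^n = n·q/p = n · 0.493/0.507.
n = 1.945 × 0.507/0.493 = 2.00 ≈ 2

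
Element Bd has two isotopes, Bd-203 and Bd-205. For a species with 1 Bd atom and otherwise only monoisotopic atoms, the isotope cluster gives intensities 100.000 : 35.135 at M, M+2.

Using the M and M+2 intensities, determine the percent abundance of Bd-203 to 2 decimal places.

Let p = fractional abundance of Bd-203. I(M+2)/I(M) = [C(1,1)·p^0·(1−p)] / p^1 = 1·(1−p)/p = 35.135/100.000 = 0.3513
(1−p)/p = 0.3513/1 = 0.3513  ⇒  p = 1/(1 + 0.3513) = 0.7400
Bd-203: 74.00%, Bd-205: 26.00%.

74.00%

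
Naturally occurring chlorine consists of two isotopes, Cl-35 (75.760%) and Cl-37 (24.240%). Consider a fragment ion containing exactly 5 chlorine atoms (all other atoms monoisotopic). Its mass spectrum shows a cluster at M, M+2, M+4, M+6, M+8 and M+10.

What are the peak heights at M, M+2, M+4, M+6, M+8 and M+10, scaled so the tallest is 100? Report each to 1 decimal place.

Each Cl atom is independently Cl-35 (p = 0.75760) or Cl-37 (q = 0.24240); the cluster is the binomial expansion (p + q)^5.
P(M) = 0.75760^5 = 0.249574
P(M+2) = 5 × 0.75760^4 × 0.24240^1 = 0.399266
P(M+4) = 10 × 0.75760^3 × 0.24240^2 = 0.255497
P(M+6) = 10 × 0.75760^2 × 0.24240^3 = 0.081748
P(M+8) = 5 × 0.75760^1 × 0.24240^4 = 0.013078
P(M+10) = 0.24240^5 = 0.000837
The M+2 peak is largest (0.399266); scaling to 100 gives 62.5 : 100.0 : 64.0 : 20.5 : 3.3 : 0.2.

62.5 : 100.0 : 64.0 : 20.5 : 3.3 : 0.2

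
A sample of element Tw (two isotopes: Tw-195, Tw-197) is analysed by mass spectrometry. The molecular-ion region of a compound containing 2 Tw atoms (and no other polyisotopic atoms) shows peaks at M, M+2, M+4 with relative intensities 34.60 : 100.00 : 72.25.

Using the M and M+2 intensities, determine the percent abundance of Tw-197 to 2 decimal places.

Let p = fractional abundance of Tw-195. I(M+2)/I(M) = [C(2,1)·p^1·(1−p)] / p^2 = 2·(1−p)/p = 100.00/34.60 = 2.8902
(1−p)/p = 2.8902/2 = 1.4451  ⇒  p = 1/(1 + 1.4451) = 0.4090
Tw-195: 40.90%, Tw-197: 59.10%.

59.10%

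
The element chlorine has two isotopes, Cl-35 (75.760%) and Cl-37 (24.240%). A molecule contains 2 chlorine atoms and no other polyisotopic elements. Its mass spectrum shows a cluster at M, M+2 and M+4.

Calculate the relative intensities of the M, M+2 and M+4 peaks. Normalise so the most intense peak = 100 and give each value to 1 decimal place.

100.0 : 64.0 : 10.2

Each Cl atom is independently Cl-35 (p = 0.75760) or Cl-37 (q = 0.24240); the cluster is the binomial expansion (p + q)^2.
P(M) = 0.75760^2 = 0.573958
P(M+2) = 2 × 0.75760^1 × 0.24240^1 = 0.367284
P(M+4) = 0.24240^2 = 0.058758
The M peak is largest (0.573958); scaling to 100 gives 100.0 : 64.0 : 10.2.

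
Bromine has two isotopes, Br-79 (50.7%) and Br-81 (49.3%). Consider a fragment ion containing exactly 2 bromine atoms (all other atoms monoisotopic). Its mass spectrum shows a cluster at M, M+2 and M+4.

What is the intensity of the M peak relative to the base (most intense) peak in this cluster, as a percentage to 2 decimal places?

Term probabilities: M 0.2570, M+2 0.4999, M+4 0.2430. Base peak = M+2.
P(M+2) = C(2,1) × 0.507^1 × 0.493^1 = 2 × 0.5070 × 0.4930 = 0.499902 (base)
P(M) = C(2,0) × 0.507^2 × 0.493^0 = 1 × 0.257049 × 1.0000 = 0.257049
Relative intensity = 0.257049 / 0.499902 × 100 = 51.42

51.42%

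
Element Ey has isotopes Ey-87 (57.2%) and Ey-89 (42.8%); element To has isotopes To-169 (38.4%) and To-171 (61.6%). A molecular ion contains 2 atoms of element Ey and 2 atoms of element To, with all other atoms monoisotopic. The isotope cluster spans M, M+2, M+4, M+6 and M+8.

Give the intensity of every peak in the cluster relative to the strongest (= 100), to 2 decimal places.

12.60 : 59.30 : 100.00 : 71.17 : 18.16

Element Ey pattern (n=2): 0.327184 : 0.489632 : 0.183184
Element To pattern (n=2): 0.147456 : 0.473088 : 0.379456
Convolve the two distributions (both contribute in 2-u steps):
  M: 0.327184×0.147456 = 0.048245
  M+2: 0.327184×0.473088 + 0.489632×0.147456 = 0.226986
  M+4: 0.327184×0.379456 + 0.489632×0.473088 + 0.183184×0.147456 = 0.382803
  M+6: 0.489632×0.379456 + 0.183184×0.473088 = 0.272456
  M+8: 0.183184×0.379456 = 0.069510
Scale to base peak (0.382803) = 100: 12.60 : 59.30 : 100.00 : 71.17 : 18.16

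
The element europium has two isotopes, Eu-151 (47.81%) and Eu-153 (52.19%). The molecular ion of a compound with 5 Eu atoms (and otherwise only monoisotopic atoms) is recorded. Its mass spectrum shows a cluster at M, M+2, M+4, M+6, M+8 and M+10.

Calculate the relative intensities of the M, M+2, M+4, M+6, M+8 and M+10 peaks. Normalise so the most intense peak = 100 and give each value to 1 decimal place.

Expanding (0.4781 + 0.5219)^5:
P(M) = 0.4781^5 = 0.024980
P(M+2) = 5 × 0.4781^4 × 0.5219^1 = 0.136343
P(M+4) = 10 × 0.4781^3 × 0.5219^2 = 0.297667
P(M+6) = 10 × 0.4781^2 × 0.5219^3 = 0.324937
P(M+8) = 5 × 0.4781^1 × 0.5219^4 = 0.177353
P(M+10) = 0.5219^5 = 0.038720
The M+6 peak is largest (0.324937); scaling to 100 gives 7.7 : 42.0 : 91.6 : 100.0 : 54.6 : 11.9.

7.7 : 42.0 : 91.6 : 100.0 : 54.6 : 11.9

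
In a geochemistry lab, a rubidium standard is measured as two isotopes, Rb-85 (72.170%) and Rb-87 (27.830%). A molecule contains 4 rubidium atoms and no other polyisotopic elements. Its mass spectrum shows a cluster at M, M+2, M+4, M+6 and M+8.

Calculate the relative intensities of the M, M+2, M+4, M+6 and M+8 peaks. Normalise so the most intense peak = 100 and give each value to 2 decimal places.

Each Rb atom is independently Rb-85 (p = 0.72170) or Rb-87 (q = 0.27830); the cluster is the binomial expansion (p + q)^4.
P(M) = 0.72170^4 = 0.271286
P(M+2) = 4 × 0.72170^3 × 0.27830^1 = 0.418450
P(M+4) = 6 × 0.72170^2 × 0.27830^2 = 0.242042
P(M+6) = 4 × 0.72170^1 × 0.27830^3 = 0.062224
P(M+8) = 0.27830^4 = 0.005999
The M+2 peak is largest (0.418450); scaling to 100 gives 64.83 : 100.00 : 57.84 : 14.87 : 1.43.

64.83 : 100.00 : 57.84 : 14.87 : 1.43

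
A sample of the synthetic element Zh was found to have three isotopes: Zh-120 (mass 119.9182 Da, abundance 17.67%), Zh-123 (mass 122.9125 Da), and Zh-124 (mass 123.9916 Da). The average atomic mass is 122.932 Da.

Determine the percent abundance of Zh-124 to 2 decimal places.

50.84%

Let x and y be the fractions of Zh-123 and Zh-124. Then x + y = 1 − 0.1767 = 0.8233 and 122.9125x + 123.9916y = 122.932 − 0.1767×119.9182 = 101.74245406.
Substituting: 122.9125x + 123.9916(0.8233 − x) = 101.74245406
(122.9125 − 123.9916)x = -0.33983022  ⇒  x = 0.31492, y = 0.50838
Zh-123: 31.49%, Zh-124: 50.84%.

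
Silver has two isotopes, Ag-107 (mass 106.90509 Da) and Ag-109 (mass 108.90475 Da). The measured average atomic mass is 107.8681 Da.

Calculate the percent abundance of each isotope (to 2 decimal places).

Ag-107: 51.84%, Ag-109: 48.16%

With x = fraction of Ag-107 (so Ag-109 is 1 − x):
106.90509·x + 108.90475·(1 − x) = 107.8681
(106.90509 − 108.90475)·x = 107.8681 − 108.90475
x = -1.03665 / -1.99966 = 0.51841 → 51.84% Ag-107, 48.16% Ag-109.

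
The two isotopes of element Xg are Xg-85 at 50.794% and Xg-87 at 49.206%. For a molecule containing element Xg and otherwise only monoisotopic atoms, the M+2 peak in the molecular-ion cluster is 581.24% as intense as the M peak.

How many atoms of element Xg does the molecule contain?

6

The M+2/M ratio from n Xg atoms is n · q/p = n · 0.49206/0.50794.
n = 5.8124 × 0.50794/0.49206 = 6.00 ≈ 6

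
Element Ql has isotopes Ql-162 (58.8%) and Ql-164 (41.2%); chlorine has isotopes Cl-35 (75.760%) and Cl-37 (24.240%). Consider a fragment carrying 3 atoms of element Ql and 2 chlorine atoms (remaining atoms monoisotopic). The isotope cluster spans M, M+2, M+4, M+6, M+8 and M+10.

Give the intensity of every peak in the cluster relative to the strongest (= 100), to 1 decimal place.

34.2 : 93.9 : 100.0 : 51.4 : 12.7 : 1.2

Element Ql pattern (n=3): 0.20329747 : 0.42733958 : 0.29942842 : 0.06993453
Chlorine pattern (n=2): 0.57395776 : 0.36728448 : 0.05875776
Convolve the two distributions (both contribute in 2-u steps):
  M: 0.20329747×0.57395776 = 0.116684
  M+2: 0.20329747×0.36728448 + 0.42733958×0.57395776 = 0.319943
  M+4: 0.20329747×0.05875776 + 0.42733958×0.36728448 + 0.29942842×0.57395776 = 0.340760
  M+6: 0.42733958×0.05875776 + 0.29942842×0.36728448 + 0.06993453×0.57395776 = 0.175224
  M+8: 0.29942842×0.05875776 + 0.06993453×0.36728448 = 0.043280
  M+10: 0.06993453×0.05875776 = 0.004109
Scale to base peak (0.340760) = 100: 34.2 : 93.9 : 100.0 : 51.4 : 12.7 : 1.2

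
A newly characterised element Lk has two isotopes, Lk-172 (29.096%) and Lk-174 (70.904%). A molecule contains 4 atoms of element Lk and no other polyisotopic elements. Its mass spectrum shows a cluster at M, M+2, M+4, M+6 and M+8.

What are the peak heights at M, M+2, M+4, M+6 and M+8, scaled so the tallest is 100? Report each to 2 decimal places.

1.73 : 16.84 : 61.55 : 100.00 : 60.92

Each Lk atom is independently Lk-172 (p = 0.29096) or Lk-174 (q = 0.70904); the cluster is the binomial expansion (p + q)^4.
P(M) = 0.29096^4 = 0.007167
P(M+2) = 4 × 0.29096^3 × 0.70904^1 = 0.069860
P(M+4) = 6 × 0.29096^2 × 0.70904^2 = 0.255364
P(M+6) = 4 × 0.29096^1 × 0.70904^3 = 0.414864
P(M+8) = 0.70904^4 = 0.252745
The M+6 peak is largest (0.414864); scaling to 100 gives 1.73 : 16.84 : 61.55 : 100.00 : 60.92.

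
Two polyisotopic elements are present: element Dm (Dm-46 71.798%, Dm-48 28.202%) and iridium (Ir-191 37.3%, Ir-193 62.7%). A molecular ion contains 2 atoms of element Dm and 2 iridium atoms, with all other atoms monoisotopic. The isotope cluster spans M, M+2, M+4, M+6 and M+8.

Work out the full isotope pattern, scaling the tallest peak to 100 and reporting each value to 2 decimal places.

17.79 : 73.79 : 100.00 : 48.72 : 7.76

Element Dm pattern (n=2): 0.51549528 : 0.40496944 : 0.07953528
Iridium pattern (n=2): 0.139129 : 0.467742 : 0.393129
Convolve the two distributions (both contribute in 2-u steps):
  M: 0.51549528×0.139129 = 0.071720
  M+2: 0.51549528×0.467742 + 0.40496944×0.139129 = 0.297462
  M+4: 0.51549528×0.393129 + 0.40496944×0.467742 + 0.07953528×0.139129 = 0.403143
  M+6: 0.40496944×0.393129 + 0.07953528×0.467742 = 0.196407
  M+8: 0.07953528×0.393129 = 0.031268
Scale to base peak (0.403143) = 100: 17.79 : 73.79 : 100.00 : 48.72 : 7.76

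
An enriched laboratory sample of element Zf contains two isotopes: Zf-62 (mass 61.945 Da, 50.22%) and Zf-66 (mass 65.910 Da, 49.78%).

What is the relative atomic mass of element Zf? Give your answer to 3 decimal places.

63.919 Da

The abundance-weighted mean is 0.5022 × 61.945 + 0.4978 × 65.910
= 31.1088 + 32.8100 = 63.9188 Da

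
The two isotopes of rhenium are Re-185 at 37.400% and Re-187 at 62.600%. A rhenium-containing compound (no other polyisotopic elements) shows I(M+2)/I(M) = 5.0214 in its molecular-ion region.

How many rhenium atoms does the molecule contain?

With n Re atoms, P(M+2)/P(M) = C(n,1)·p^(n−1)q / p^n = n·q/p = n · 0.62600/0.37400.
n = 5.0214 × 0.37400/0.62600 = 3.00 ≈ 3

3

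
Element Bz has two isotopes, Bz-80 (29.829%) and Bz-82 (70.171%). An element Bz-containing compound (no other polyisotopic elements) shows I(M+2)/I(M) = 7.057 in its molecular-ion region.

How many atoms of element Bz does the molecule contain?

The M+2/M ratio from n Bz atoms is n · q/p = n · 0.70171/0.29829.
n = 7.057 × 0.29829/0.70171 = 3.00 ≈ 3

3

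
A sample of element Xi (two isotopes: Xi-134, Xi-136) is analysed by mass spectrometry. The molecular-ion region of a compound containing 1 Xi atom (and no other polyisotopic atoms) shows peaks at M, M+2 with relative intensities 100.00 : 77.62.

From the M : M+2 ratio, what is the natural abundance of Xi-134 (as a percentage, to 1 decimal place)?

If p is the fraction of Xi that is Xi-134, then I(M+2)/I(M) = [C(1,1)·p^0·(1−p)] / p^1 = 1·(1−p)/p = 77.62/100.00 = 0.7762
(1−p)/p = 0.7762/1 = 0.7762  ⇒  p = 1/(1 + 0.7762) = 0.5630
Xi-134: 56.3%, Xi-136: 43.7%.

56.3%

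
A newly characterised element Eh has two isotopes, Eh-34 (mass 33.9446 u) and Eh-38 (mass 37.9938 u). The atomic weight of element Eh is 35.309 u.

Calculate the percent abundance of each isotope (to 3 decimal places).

Eh-34: 66.304%, Eh-38: 33.696%

Let x be the fractional abundance of Eh-34; then Eh-38 has abundance 1 − x.
33.9446·x + 37.9938·(1 − x) = 35.309
(33.9446 − 37.9938)·x = 35.309 − 37.9938
x = -2.6848 / -4.0492 = 0.66304 → 66.304% Eh-34, 33.696% Eh-38.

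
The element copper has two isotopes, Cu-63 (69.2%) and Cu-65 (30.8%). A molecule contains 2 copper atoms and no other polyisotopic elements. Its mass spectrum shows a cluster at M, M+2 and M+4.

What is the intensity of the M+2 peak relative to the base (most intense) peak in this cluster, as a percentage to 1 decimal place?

89.0%

Term probabilities: M 0.4789, M+2 0.4263, M+4 0.0949. Base peak = M.
P(M) = C(2,0) × 0.692^2 × 0.308^0 = 1 × 0.478864 × 1.0000 = 0.478864 (base)
P(M+2) = C(2,1) × 0.692^1 × 0.308^1 = 2 × 0.6920 × 0.3080 = 0.426272
Relative intensity = 0.426272 / 0.478864 × 100 = 89.0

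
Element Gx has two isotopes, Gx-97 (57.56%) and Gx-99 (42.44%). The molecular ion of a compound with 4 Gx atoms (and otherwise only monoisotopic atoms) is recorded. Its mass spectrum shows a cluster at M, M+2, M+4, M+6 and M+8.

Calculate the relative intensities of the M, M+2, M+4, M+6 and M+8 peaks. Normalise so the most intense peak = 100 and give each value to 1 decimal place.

The 4 Gx atoms are independent, so intensities follow the terms of (0.5756 + 0.4244)^4.
P(M) = 0.5756^4 = 0.109770
P(M+2) = 4 × 0.5756^3 × 0.4244^1 = 0.323741
P(M+4) = 6 × 0.5756^2 × 0.4244^2 = 0.358050
P(M+6) = 4 × 0.5756^1 × 0.4244^3 = 0.175998
P(M+8) = 0.4244^4 = 0.032442
The M+4 peak is largest (0.358050); scaling to 100 gives 30.7 : 90.4 : 100.0 : 49.2 : 9.1.

30.7 : 90.4 : 100.0 : 49.2 : 9.1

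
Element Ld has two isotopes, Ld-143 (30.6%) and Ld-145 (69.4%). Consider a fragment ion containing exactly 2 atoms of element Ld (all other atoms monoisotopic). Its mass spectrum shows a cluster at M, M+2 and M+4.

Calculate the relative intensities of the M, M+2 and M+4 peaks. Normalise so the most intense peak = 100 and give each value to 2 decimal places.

Each Ld atom is independently Ld-143 (p = 0.306) or Ld-145 (q = 0.694); the cluster is the binomial expansion (p + q)^2.
P(M) = 0.306^2 = 0.093636
P(M+2) = 2 × 0.306^1 × 0.694^1 = 0.424728
P(M+4) = 0.694^2 = 0.481636
The M+4 peak is largest (0.481636); scaling to 100 gives 19.44 : 88.18 : 100.00.

19.44 : 88.18 : 100.00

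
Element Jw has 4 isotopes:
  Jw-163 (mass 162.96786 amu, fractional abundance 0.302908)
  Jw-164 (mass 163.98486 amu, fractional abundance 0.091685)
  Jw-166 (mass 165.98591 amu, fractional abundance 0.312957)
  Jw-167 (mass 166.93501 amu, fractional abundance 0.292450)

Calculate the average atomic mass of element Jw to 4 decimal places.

Ar = Σ fᵢ·mᵢ = 0.302908 × 162.96786 + 0.091685 × 163.98486 + 0.312957 × 165.98591 + 0.292450 × 166.93501
= 49.364269 + 15.034952 + 51.946452 + 48.820144 = 165.165817 amu

165.1658 amu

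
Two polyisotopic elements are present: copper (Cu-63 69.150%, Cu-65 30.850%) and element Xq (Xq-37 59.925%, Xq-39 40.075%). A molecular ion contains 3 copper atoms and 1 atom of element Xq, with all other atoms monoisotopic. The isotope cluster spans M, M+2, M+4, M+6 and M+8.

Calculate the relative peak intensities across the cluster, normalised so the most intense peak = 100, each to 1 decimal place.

49.8 : 100.0 : 74.3 : 24.3 : 3.0

Copper pattern (n=3): 0.33065611 : 0.44254842 : 0.19743483 : 0.02936064
Element Xq pattern (n=1): 0.59925 : 0.40075
Convolve the two distributions (both contribute in 2-u steps):
  M: 0.33065611×0.59925 = 0.198146
  M+2: 0.33065611×0.40075 + 0.44254842×0.59925 = 0.397708
  M+4: 0.44254842×0.40075 + 0.19743483×0.59925 = 0.295664
  M+6: 0.19743483×0.40075 + 0.02936064×0.59925 = 0.096716
  M+8: 0.02936064×0.40075 = 0.011766
Scale to base peak (0.397708) = 100: 49.8 : 100.0 : 74.3 : 24.3 : 3.0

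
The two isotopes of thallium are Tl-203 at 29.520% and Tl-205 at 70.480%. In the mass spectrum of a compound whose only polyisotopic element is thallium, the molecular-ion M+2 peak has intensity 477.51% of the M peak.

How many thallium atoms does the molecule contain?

2

The M+2/M ratio from n Tl atoms is n · q/p = n · 0.70480/0.29520.
n = 4.7751 × 0.29520/0.70480 = 2.00 ≈ 2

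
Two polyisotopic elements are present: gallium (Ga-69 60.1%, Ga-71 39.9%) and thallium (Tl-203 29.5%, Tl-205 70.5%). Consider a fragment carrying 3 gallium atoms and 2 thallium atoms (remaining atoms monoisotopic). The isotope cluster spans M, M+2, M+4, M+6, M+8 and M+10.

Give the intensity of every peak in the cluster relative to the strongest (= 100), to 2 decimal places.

5.56 : 37.64 : 92.02 : 100.00 : 49.76 : 9.29

Gallium pattern (n=3): 0.2170818 : 0.4323576 : 0.2870394 : 0.0635212
Thallium pattern (n=2): 0.087025 : 0.41595 : 0.497025
Convolve the two distributions (both contribute in 2-u steps):
  M: 0.2170818×0.087025 = 0.018892
  M+2: 0.2170818×0.41595 + 0.4323576×0.087025 = 0.127921
  M+4: 0.2170818×0.497025 + 0.4323576×0.41595 + 0.2870394×0.087025 = 0.312714
  M+6: 0.4323576×0.497025 + 0.2870394×0.41595 + 0.0635212×0.087025 = 0.339815
  M+8: 0.2870394×0.497025 + 0.0635212×0.41595 = 0.169087
  M+10: 0.0635212×0.497025 = 0.031572
Scale to base peak (0.339815) = 100: 5.56 : 37.64 : 92.02 : 100.00 : 49.76 : 9.29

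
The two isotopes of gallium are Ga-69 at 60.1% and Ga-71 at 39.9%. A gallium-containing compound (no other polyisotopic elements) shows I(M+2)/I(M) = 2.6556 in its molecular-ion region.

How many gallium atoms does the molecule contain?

4

With n Ga atoms, P(M+2)/P(M) = C(n,1)·p^(n−1)q / p^n = n·q/p = n · 0.399/0.601.
n = 2.6556 × 0.601/0.399 = 4.00 ≈ 4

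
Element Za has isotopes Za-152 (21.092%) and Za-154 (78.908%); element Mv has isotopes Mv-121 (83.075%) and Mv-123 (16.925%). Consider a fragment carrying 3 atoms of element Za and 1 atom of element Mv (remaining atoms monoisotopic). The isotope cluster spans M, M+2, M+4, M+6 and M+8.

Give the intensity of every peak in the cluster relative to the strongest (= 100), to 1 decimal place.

Element Za pattern (n=3): 0.00938325 : 0.10531199 : 0.39398627 : 0.49131849
Element Mv pattern (n=1): 0.83075 : 0.16925
Convolve the two distributions (both contribute in 2-u steps):
  M: 0.00938325×0.83075 = 0.007795
  M+2: 0.00938325×0.16925 + 0.10531199×0.83075 = 0.089076
  M+4: 0.10531199×0.16925 + 0.39398627×0.83075 = 0.345128
  M+6: 0.39398627×0.16925 + 0.49131849×0.83075 = 0.474845
  M+8: 0.49131849×0.16925 = 0.083156
Scale to base peak (0.474845) = 100: 1.6 : 18.8 : 72.7 : 100.0 : 17.5

1.6 : 18.8 : 72.7 : 100.0 : 17.5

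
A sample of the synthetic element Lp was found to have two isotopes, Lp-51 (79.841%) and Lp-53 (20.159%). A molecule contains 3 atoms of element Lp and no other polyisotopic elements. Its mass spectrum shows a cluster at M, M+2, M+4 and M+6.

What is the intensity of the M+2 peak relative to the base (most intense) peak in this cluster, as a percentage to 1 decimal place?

75.7%

Binomial terms of (0.79841 + 0.20159)^3: M 0.5090, M+2 0.3855, M+4 0.0973, M+6 0.0082 → M is the base peak.
P(M) = C(3,0) × 0.79841^3 × 0.20159^0 = 1 × 0.50895326 × 1.0000 = 0.508953 (base)
P(M+2) = C(3,1) × 0.79841^2 × 0.20159^1 = 3 × 0.63745853 × 0.20159 = 0.385516
Relative intensity = 0.385516 / 0.508953 × 100 = 75.7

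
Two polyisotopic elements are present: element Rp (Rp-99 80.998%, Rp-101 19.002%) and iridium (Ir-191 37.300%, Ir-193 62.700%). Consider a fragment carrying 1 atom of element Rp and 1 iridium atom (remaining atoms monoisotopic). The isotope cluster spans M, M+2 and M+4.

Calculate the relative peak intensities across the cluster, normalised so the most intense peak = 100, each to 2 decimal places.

52.20 : 100.00 : 20.59

Element Rp pattern (n=1): 0.80998 : 0.19002
Iridium pattern (n=1): 0.3730 : 0.6270
Convolve the two distributions (both contribute in 2-u steps):
  M: 0.80998×0.3730 = 0.302123
  M+2: 0.80998×0.6270 + 0.19002×0.3730 = 0.578735
  M+4: 0.19002×0.6270 = 0.119143
Scale to base peak (0.578735) = 100: 52.20 : 100.00 : 20.59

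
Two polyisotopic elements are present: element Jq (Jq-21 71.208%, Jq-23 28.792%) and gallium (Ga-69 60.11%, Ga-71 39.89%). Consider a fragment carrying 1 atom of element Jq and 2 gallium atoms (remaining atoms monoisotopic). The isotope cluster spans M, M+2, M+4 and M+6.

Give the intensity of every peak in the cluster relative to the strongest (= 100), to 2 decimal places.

Element Jq pattern (n=1): 0.71208 : 0.28792
Gallium pattern (n=2): 0.36132121 : 0.47955758 : 0.15912121
Convolve the two distributions (both contribute in 2-u steps):
  M: 0.71208×0.36132121 = 0.257290
  M+2: 0.71208×0.47955758 + 0.28792×0.36132121 = 0.445515
  M+4: 0.71208×0.15912121 + 0.28792×0.47955758 = 0.251381
  M+6: 0.28792×0.15912121 = 0.045814
Scale to base peak (0.445515) = 100: 57.75 : 100.00 : 56.42 : 10.28

57.75 : 100.00 : 56.42 : 10.28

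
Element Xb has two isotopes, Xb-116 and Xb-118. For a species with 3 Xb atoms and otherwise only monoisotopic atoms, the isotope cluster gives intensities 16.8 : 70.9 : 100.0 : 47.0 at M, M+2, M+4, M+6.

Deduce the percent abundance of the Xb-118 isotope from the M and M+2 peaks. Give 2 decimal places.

58.45%

Let p = fractional abundance of Xb-116. I(M+2)/I(M) = [C(3,1)·p^2·(1−p)] / p^3 = 3·(1−p)/p = 70.9/16.8 = 4.2202
(1−p)/p = 4.2202/3 = 1.4067  ⇒  p = 1/(1 + 1.4067) = 0.4155
Xb-116: 41.55%, Xb-118: 58.45%.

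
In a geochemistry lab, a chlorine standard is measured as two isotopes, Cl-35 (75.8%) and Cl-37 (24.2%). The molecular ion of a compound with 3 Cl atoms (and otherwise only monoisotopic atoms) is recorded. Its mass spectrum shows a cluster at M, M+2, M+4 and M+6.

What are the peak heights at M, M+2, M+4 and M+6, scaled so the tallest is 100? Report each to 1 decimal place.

The 3 Cl atoms are independent, so intensities follow the terms of (0.758 + 0.242)^3.
P(M) = 0.758^3 = 0.435520
P(M+2) = 3 × 0.758^2 × 0.242^1 = 0.417133
P(M+4) = 3 × 0.758^1 × 0.242^2 = 0.133175
P(M+6) = 0.242^3 = 0.014172
The M peak is largest (0.435520); scaling to 100 gives 100.0 : 95.8 : 30.6 : 3.3.

100.0 : 95.8 : 30.6 : 3.3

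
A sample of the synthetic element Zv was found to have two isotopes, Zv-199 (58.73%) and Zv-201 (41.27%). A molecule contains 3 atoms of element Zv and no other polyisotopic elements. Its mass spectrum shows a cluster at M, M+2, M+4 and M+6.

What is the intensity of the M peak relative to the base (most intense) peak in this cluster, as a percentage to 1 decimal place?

Term probabilities: M 0.2026, M+2 0.4270, M+4 0.3001, M+6 0.0703. Base peak = M+2.
P(M+2) = C(3,1) × 0.5873^2 × 0.4127^1 = 3 × 0.34492129 × 0.4127 = 0.427047 (base)
P(M) = C(3,0) × 0.5873^3 × 0.4127^0 = 1 × 0.20257227 × 1.0000 = 0.202572
Relative intensity = 0.202572 / 0.427047 × 100 = 47.4

47.4%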